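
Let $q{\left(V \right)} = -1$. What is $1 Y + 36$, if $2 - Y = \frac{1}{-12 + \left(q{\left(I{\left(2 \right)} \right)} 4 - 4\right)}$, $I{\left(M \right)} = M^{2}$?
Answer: $\frac{761}{20} \approx 38.05$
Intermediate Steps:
$Y = \frac{41}{20}$ ($Y = 2 - \frac{1}{-12 - 8} = 2 - \frac{1}{-20} = 2 - - \frac{1}{20} = 2 + \frac{1}{20} = \frac{41}{20} \approx 2.05$)
$1 Y + 36 = 1 \cdot \frac{41}{20} + 36 = \frac{41}{20} + 36 = \frac{761}{20}$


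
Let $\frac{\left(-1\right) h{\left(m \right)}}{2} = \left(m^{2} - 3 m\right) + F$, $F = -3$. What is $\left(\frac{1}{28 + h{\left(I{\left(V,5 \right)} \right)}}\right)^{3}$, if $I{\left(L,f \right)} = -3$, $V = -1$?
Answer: $- \frac{1}{8} \approx -0.125$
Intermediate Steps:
$h{\left(m \right)} = 6 - 2 m^{2} + 6 m$ ($h{\left(m \right)} = - 2 \left(\left(m^{2} - 3 m\right) - 3\right) = - 2 \left(-3 + m^{2} - 3 m\right) = 6 - 2 m^{2} + 6 m$)
$\left(\frac{1}{28 + h{\left(I{\left(V,5 \right)} \right)}}\right)^{3} = \left(\frac{1}{28 + \left(6 - 2 \left(-3\right)^{2} + 6 \left(-3\right)\right)}\right)^{3} = \left(\frac{1}{28 - 30}\right)^{3} = \left(\frac{1}{-2}\right)^{3} = \left(- \frac{1}{2}\right)^{3} = - \frac{1}{8}$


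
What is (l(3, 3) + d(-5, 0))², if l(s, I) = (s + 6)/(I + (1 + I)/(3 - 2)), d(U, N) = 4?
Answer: 1369/49 ≈ 27.939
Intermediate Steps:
l(s, I) = (6 + s)/(1 + 2*I) (l(s, I) = (6 + s)/(I + (1 + I)/1) = (6 + s)/(I + (1 + I)*1) = (6 + s)/(I + (1 + I)) = (6 + s)/(1 + 2*I))
(l(3, 3) + d(-5, 0))² = ((6 + 3)/(1 + 2*3) + 4)² = (9/(1 + 6) + 4)² = (9/7 + 4)² = (37/7)² = 1369/49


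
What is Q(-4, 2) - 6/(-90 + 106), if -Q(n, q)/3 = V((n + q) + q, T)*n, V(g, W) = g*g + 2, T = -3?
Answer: 189/8 ≈ 23.625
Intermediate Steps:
V(g, W) = 2 + g² (V(g, W) = g² + 2 = 2 + g²)
Q(n, q) = -3*n*(2 + (n + 2*q)²) (Q(n, q) = -3*(2 + ((n + q) + q)²)*n = -3*(2 + (n + 2*q)²)*n = -3*n*(2 + (n + 2*q)²))
Q(-4, 2) - 6/(-90 + 106) = -3*(-4)*(2 + (-4 + 2*2)²) - 6/(-90 + 106) = -3*(-4)*(2 + (-4 + 4)²) - 6/16 = -3*(-4)*(2 + 0²) - 6*1/16 = -3*(-4)*(2 + 0) - 3/8 = -3*(-4)*2 - 3/8 = 24 - 3/8 = 189/8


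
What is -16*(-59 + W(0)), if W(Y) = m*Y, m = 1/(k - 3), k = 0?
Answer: 944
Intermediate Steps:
m = -⅓ (m = 1/(0 - 3) = 1/(-3) = -⅓ ≈ -0.33333)
W(Y) = -Y/3
-16*(-59 + W(0)) = -16*(-59 - ⅓*0) = -16*(-59 + 0) = -16*(-59) = 944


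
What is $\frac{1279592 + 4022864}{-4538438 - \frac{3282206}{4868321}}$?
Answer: $- \frac{6453514474094}{5523644076201} \approx -1.1683$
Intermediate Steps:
$\frac{1279592 + 4022864}{-4538438 - \frac{3282206}{4868321}} = \frac{5302456}{-4538438 - \frac{3282206}{4868321}} = \frac{5302456}{- \frac{22094576304804}{4868321}} = 5302456 \left(- \frac{4868321}{22094576304804}\right) = - \frac{6453514474094}{5523644076201}$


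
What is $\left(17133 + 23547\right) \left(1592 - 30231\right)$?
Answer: $-1165034520$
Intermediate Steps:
$\left(17133 + 23547\right) \left(1592 - 30231\right) = 40680 \left(-28639\right) = -1165034520$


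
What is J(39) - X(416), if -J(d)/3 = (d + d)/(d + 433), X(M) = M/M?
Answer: -353/236 ≈ -1.4958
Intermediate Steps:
X(M) = 1
J(d) = -6*d/(433 + d) (J(d) = -3*(d + d)/(d + 433) = -3*2*d/(433 + d) = -6*d/(433 + d))
J(39) - X(416) = -6*39/(433 + 39) - 1*1 = -6*39/472 - 1 = -6*39*1/472 - 1 = -117/236 - 1 = -353/236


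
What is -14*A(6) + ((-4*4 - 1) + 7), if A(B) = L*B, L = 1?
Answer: -94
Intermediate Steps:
A(B) = B (A(B) = 1*B = B)
-14*A(6) + ((-4*4 - 1) + 7) = -14*6 + ((-4*4 - 1) + 7) = -84 + ((-16 - 1) + 7) = -84 + (-17 + 7) = -84 - 10 = -94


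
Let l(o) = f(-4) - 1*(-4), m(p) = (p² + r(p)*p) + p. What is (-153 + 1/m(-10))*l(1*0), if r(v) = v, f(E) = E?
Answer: 0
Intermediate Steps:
m(p) = p + 2*p² (m(p) = (p² + p*p) + p = (p² + p²) + p = 2*p² + p = p + 2*p²)
l(o) = 0 (l(o) = -4 - 1*(-4) = -4 + 4 = 0)
(-153 + 1/m(-10))*l(1*0) = (-153 + 1/(-10*(1 + 2*(-10))))*0 = (-153 + 1/(-10*(1 - 20)))*0 = (-153 + 1/(-10*(-19)))*0 = (-153 + 1/190)*0 = -29069/190*0 = 0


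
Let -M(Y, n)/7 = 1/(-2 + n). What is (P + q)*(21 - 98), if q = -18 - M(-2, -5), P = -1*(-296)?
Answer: -21329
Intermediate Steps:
M(Y, n) = -7/(-2 + n)
P = 296
q = -19 (q = -18 - (-7)/(-2 - 5) = -18 - (-7)/(-7) = -18 - (-7)*(-1)/7 = -18 - 1*1 = -18 - 1 = -19)
(P + q)*(21 - 98) = (296 - 19)*(21 - 98) = 277*(-77) = -21329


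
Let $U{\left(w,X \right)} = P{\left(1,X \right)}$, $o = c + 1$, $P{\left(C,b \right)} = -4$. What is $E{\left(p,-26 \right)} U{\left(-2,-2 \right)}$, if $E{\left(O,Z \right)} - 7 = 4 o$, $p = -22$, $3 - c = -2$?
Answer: $-124$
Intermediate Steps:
$c = 5$ ($c = 3 - -2 = 3 + 2 = 5$)
$o = 6$ ($o = 5 + 1 = 6$)
$U{\left(w,X \right)} = -4$
$E{\left(O,Z \right)} = 31$ ($E{\left(O,Z \right)} = 7 + 4 \cdot 6 = 7 + 24 = 31$)
$E{\left(p,-26 \right)} U{\left(-2,-2 \right)} = 31 \left(-4\right) = -124$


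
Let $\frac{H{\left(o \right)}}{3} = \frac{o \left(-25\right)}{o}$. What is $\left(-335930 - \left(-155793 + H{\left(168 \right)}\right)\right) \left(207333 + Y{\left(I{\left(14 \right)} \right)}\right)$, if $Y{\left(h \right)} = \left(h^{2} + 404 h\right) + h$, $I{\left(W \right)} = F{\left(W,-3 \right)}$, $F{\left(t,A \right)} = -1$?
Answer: $-37260049598$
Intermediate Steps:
$I{\left(W \right)} = -1$
$H{\left(o \right)} = -75$ ($H{\left(o \right)} = 3 \frac{o \left(-25\right)}{o} = 3 \frac{\left(-25\right) o}{o} = 3 \left(-25\right) = -75$)
$Y{\left(h \right)} = h^{2} + 405 h$
$\left(-335930 - \left(-155793 + H{\left(168 \right)}\right)\right) \left(207333 + Y{\left(I{\left(14 \right)} \right)}\right) = \left(-335930 + \left(155793 - -75\right)\right) \left(207333 - \left(405 - 1\right)\right) = \left(-335930 + \left(155793 + 75\right)\right) \left(207333 - 404\right) = \left(-335930 + 155868\right) \left(207333 - 404\right) = \left(-180062\right) 206929 = -37260049598$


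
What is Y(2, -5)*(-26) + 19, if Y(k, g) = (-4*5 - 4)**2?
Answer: -14957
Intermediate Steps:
Y(k, g) = 576 (Y(k, g) = (-20 - 4)**2 = (-24)**2 = 576)
Y(2, -5)*(-26) + 19 = 576*(-26) + 19 = -14976 + 19 = -14957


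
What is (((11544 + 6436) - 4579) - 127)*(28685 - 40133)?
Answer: -151960752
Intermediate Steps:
(((11544 + 6436) - 4579) - 127)*(28685 - 40133) = ((17980 - 4579) - 127)*(-11448) = (13401 - 127)*(-11448) = 13274*(-11448) = -151960752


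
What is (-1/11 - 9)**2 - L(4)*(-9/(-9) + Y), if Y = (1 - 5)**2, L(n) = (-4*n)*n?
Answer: 141648/121 ≈ 1170.6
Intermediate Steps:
L(n) = -4*n**2
Y = 16 (Y = (-4)**2 = 16)
(-1/11 - 9)**2 - L(4)*(-9/(-9) + Y) = (-1/11 - 9)**2 - (-4*4**2)*(-9/(-9) + 16) = (-1*1/11 - 9)**2 - (-4*16)*(-9*(-1/9) + 16) = (-1/11 - 9)**2 - (-64)*(1 + 16) = (-100/11)**2 - (-64)*17 = 10000/121 - 1*(-1088) = 10000/121 + 1088 = 141648/121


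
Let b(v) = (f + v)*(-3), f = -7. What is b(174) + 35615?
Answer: 35114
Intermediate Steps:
b(v) = 21 - 3*v (b(v) = (-7 + v)*(-3) = 21 - 3*v)
b(174) + 35615 = (21 - 3*174) + 35615 = (21 - 522) + 35615 = -501 + 35615 = 35114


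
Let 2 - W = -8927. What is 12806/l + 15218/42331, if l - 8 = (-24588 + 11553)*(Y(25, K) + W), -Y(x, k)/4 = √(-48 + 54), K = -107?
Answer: 206087558968203100380/573436935025811481619 - 667704840*√6/13546501028225449 ≈ 0.35939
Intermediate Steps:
W = 8929 (W = 2 - 1*(-8927) = 2 + 8927 = 8929)
Y(x, k) = -4*√6 (Y(x, k) = -4*√(-48 + 54) = -4*√6)
l = -116389507 + 52140*√6 (l = 8 + (-24588 + 11553)*(-4*√6 + 8929) = 8 - 13035*(8929 - 4*√6) = 8 + (-116389515 + 52140*√6) = -116389507 + 52140*√6 ≈ -1.1626e+8)
12806/l + 15218/42331 = 12806/(-116389507 + 52140*√6) + 15218/42331 = 15218/42331 + 12806/(-116389507 + 52140*√6)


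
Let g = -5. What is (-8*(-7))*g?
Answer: -280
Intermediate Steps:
(-8*(-7))*g = -8*(-7)*(-5) = 56*(-5) = -280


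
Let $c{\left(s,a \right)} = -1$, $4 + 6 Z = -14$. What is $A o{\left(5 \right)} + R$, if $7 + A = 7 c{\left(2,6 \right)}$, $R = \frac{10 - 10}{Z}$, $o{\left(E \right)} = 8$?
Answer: $-112$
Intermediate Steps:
$Z = -3$ ($Z = - \frac{2}{3} + \frac{1}{6} \left(-14\right) = - \frac{2}{3} - \frac{7}{3} = -3$)
$R = 0$ ($R = \frac{10 - 10}{-3} = 0 \left(- \frac{1}{3}\right) = 0$)
$A = -14$ ($A = -7 + 7 \left(-1\right) = -7 - 7 = -14$)
$A o{\left(5 \right)} + R = \left(-14\right) 8 + 0 = -112 + 0 = -112$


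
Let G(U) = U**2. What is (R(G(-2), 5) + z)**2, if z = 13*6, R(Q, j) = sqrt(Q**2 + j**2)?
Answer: (78 + sqrt(41))**2 ≈ 7123.9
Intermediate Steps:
z = 78
(R(G(-2), 5) + z)**2 = (sqrt(((-2)**2)**2 + 5**2) + 78)**2 = (sqrt(4**2 + 25) + 78)**2 = (sqrt(16 + 25) + 78)**2 = (sqrt(41) + 78)**2 = (78 + sqrt(41))**2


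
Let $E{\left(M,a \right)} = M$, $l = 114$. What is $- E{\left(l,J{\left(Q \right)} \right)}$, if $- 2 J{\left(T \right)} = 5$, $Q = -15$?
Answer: $-114$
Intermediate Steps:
$J{\left(T \right)} = - \frac{5}{2}$ ($J{\left(T \right)} = \left(- \frac{1}{2}\right) 5 = - \frac{5}{2}$)
$- E{\left(l,J{\left(Q \right)} \right)} = \left(-1\right) 114 = -114$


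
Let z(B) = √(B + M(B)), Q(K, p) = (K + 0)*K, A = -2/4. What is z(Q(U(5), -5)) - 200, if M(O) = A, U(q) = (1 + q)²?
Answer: -200 + √5182/2 ≈ -164.01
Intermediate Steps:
A = -½ (A = -2*¼ = -½ ≈ -0.50000)
M(O) = -½
Q(K, p) = K² (Q(K, p) = K*K = K²)
z(B) = √(-½ + B) (z(B) = √(B - ½) = √(-½ + B))
z(Q(U(5), -5)) - 200 = √(-2 + 4*((1 + 5)²)²)/2 - 200 = √(-2 + 4*(6²)²)/2 - 200 = √(-2 + 4*36²)/2 - 200 = √(-2 + 4*1296)/2 - 200 = √(-2 + 5184)/2 - 200 = √5182/2 - 200 = -200 + √5182/2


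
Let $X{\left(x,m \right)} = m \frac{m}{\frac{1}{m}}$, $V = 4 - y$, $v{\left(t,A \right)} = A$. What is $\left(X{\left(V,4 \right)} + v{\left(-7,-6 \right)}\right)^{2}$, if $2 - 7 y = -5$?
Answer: $3364$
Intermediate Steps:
$y = 1$ ($y = \frac{2}{7} - - \frac{5}{7} = \frac{2}{7} + \frac{5}{7} = 1$)
$V = 3$ ($V = 4 - 1 = 3$)
$X{\left(x,m \right)} = m^{3}$ ($X{\left(x,m \right)} = m m m = m m^{2} = m^{3}$)
$\left(X{\left(V,4 \right)} + v{\left(-7,-6 \right)}\right)^{2} = \left(4^{3} - 6\right)^{2} = \left(64 - 6\right)^{2} = 58^{2} = 3364$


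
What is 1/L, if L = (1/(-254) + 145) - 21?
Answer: 254/31495 ≈ 0.0080648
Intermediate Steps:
L = 31495/254 (L = (-1/254 + 145) - 21 = 36829/254 - 21 = 31495/254 ≈ 124.00)
1/L = 1/(31495/254) = 254/31495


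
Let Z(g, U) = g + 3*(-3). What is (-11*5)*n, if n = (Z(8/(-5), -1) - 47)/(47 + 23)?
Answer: 1584/35 ≈ 45.257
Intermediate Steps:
Z(g, U) = -9 + g (Z(g, U) = g - 9 = -9 + g)
n = -144/175 (n = ((-9 + 8/(-5)) - 47)/(47 + 23) = ((-9 + 8*(-⅕)) - 47)/70 = ((-9 - 8/5) - 47)*(1/70) = (-53/5 - 47)*(1/70) = -288/5*1/70 = -144/175 ≈ -0.82286)
(-11*5)*n = -11*5*(-144/175) = -55*(-144/175) = 1584/35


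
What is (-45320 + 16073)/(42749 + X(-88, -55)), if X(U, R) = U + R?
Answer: -9749/14202 ≈ -0.68645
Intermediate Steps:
X(U, R) = R + U
(-45320 + 16073)/(42749 + X(-88, -55)) = (-45320 + 16073)/(42749 + (-55 - 88)) = -29247/(42749 - 143) = -29247/42606 = -29247*1/42606 = -9749/14202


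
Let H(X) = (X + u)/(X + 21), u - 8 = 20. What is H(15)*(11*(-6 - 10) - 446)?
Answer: -13373/18 ≈ -742.94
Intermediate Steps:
u = 28 (u = 8 + 20 = 28)
H(X) = (28 + X)/(21 + X) (H(X) = (X + 28)/(X + 21) = (28 + X)/(21 + X))
H(15)*(11*(-6 - 10) - 446) = ((28 + 15)/(21 + 15))*(11*(-6 - 10) - 446) = (43/36)*(11*(-16) - 446) = ((1/36)*43)*(-176 - 446) = (43/36)*(-622) = -13373/18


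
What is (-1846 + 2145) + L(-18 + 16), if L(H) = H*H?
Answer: 303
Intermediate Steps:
L(H) = H²
(-1846 + 2145) + L(-18 + 16) = (-1846 + 2145) + (-18 + 16)² = 299 + (-2)² = 299 + 4 = 303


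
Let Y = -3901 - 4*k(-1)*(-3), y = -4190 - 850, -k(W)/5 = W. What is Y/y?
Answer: 3841/5040 ≈ 0.76210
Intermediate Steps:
k(W) = -5*W
y = -5040
Y = -3841 (Y = -3901 - (-20)*(-1)*(-3) = -3901 - 4*5*(-3) = -3901 - 20*(-3) = -3901 + 60 = -3841)
Y/y = -3841/(-5040) = -3841*(-1/5040) = 3841/5040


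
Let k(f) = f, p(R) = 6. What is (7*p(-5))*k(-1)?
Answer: -42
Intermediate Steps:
(7*p(-5))*k(-1) = (7*6)*(-1) = 42*(-1) = -42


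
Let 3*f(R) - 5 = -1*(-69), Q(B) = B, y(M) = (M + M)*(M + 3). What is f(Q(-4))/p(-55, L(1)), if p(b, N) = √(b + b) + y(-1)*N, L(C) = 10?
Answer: -296/513 - 37*I*√110/2565 ≈ -0.577 - 0.15129*I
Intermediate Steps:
y(M) = 2*M*(3 + M) (y(M) = (2*M)*(3 + M) = 2*M*(3 + M))
p(b, N) = -4*N + √2*√b (p(b, N) = √(b + b) + (2*(-1)*(3 - 1))*N = √(2*b) + (2*(-1)*2)*N = √2*√b - 4*N = -4*N + √2*√b)
f(R) = 74/3 (f(R) = 5/3 + (-1*(-69))/3 = 5/3 + (⅓)*69 = 5/3 + 23 = 74/3)
f(Q(-4))/p(-55, L(1)) = 74/(3*(-4*10 + √2*√(-55))) = 74/(3*(-40 + √2*(I*√55))) = 74/(3*(-40 + I*√110))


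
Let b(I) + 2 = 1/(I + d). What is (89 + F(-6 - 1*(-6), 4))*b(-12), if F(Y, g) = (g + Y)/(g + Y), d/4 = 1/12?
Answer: -1314/7 ≈ -187.71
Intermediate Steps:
d = ⅓ (d = 4/12 = 4*(1/12) = ⅓ ≈ 0.33333)
F(Y, g) = 1 (F(Y, g) = (Y + g)/(Y + g) = 1)
b(I) = -2 + 1/(⅓ + I) (b(I) = -2 + 1/(I + ⅓) = -2 + 1/(⅓ + I))
(89 + F(-6 - 1*(-6), 4))*b(-12) = (89 + 1)*((1 - 6*(-12))/(1 + 3*(-12))) = 90*((1 + 72)/(1 - 36)) = 90*(73/(-35)) = 90*(-1/35*73) = 90*(-73/35) = -1314/7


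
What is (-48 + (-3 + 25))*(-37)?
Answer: 962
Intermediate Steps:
(-48 + (-3 + 25))*(-37) = (-48 + 22)*(-37) = -26*(-37) = 962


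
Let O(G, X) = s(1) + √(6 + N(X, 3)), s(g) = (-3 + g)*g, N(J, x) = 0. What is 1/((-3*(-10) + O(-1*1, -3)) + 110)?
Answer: 23/3173 - √6/19038 ≈ 0.0071200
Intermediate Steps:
s(g) = g*(-3 + g)
O(G, X) = -2 + √6 (O(G, X) = 1*(-3 + 1) + √(6 + 0) = 1*(-2) + √6 = -2 + √6)
1/((-3*(-10) + O(-1*1, -3)) + 110) = 1/((-3*(-10) + (-2 + √6)) + 110) = 1/((30 + (-2 + √6)) + 110) = 1/((28 + √6) + 110) = 1/(138 + √6)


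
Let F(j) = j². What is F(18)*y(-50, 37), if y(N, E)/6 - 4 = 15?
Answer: 36936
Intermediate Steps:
y(N, E) = 114 (y(N, E) = 24 + 6*15 = 24 + 90 = 114)
F(18)*y(-50, 37) = 18²*114 = 324*114 = 36936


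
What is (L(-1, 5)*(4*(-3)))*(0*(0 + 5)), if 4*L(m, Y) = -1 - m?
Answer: 0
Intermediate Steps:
L(m, Y) = -1/4 - m/4 (L(m, Y) = (-1 - m)/4 = -1/4 - m/4)
(L(-1, 5)*(4*(-3)))*(0*(0 + 5)) = ((-1/4 - 1/4*(-1))*(4*(-3)))*(0*(0 + 5)) = ((-1/4 + 1/4)*(-12))*(0*5) = (0*(-12))*0 = 0*0 = 0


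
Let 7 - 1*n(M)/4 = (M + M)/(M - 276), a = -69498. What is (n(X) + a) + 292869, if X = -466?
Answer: 82879165/371 ≈ 2.2339e+5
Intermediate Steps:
n(M) = 28 - 8*M/(-276 + M) (n(M) = 28 - 4*(M + M)/(M - 276) = 28 - 4*2*M/(-276 + M) = 28 - 8*M/(-276 + M))
(n(X) + a) + 292869 = (4*(-1932 + 5*(-466))/(-276 - 466) - 69498) + 292869 = (4*(-1932 - 2330)/(-742) - 69498) + 292869 = (4*(-1/742)*(-4262) - 69498) + 292869 = (8524/371 - 69498) + 292869 = -25775234/371 + 292869 = 82879165/371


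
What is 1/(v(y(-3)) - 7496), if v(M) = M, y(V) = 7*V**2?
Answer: -1/7433 ≈ -0.00013454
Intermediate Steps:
1/(v(y(-3)) - 7496) = 1/(7*(-3)**2 - 7496) = 1/(7*9 - 7496) = 1/(63 - 7496) = 1/(-7433) = -1/7433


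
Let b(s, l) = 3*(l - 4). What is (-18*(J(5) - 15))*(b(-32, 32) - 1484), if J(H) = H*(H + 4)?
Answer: 756000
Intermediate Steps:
J(H) = H*(4 + H)
b(s, l) = -12 + 3*l (b(s, l) = 3*(-4 + l) = -12 + 3*l)
(-18*(J(5) - 15))*(b(-32, 32) - 1484) = (-18*(5*(4 + 5) - 15))*((-12 + 3*32) - 1484) = (-18*(5*9 - 15))*((-12 + 96) - 1484) = (-18*(45 - 15))*(84 - 1484) = -18*30*(-1400) = -540*(-1400) = 756000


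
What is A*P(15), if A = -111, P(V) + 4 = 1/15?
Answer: 2183/5 ≈ 436.60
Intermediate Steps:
P(V) = -59/15 (P(V) = -4 + 1/15 = -59/15)
A*P(15) = -111*(-59/15) = 2183/5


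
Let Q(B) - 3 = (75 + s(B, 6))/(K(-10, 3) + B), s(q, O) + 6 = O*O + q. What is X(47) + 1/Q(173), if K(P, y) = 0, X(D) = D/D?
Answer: 970/797 ≈ 1.2171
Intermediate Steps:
X(D) = 1
s(q, O) = -6 + q + O² (s(q, O) = -6 + (O*O + q) = -6 + (O² + q) = -6 + (q + O²) = -6 + q + O²)
Q(B) = 3 + (105 + B)/B (Q(B) = 3 + (75 + (-6 + B + 6²))/(0 + B) = 3 + (75 + (-6 + B + 36))/B = 3 + (75 + (30 + B))/B = 3 + (105 + B)/B)
X(47) + 1/Q(173) = 1 + 1/(4 + 105/173) = 1 + 1/(797/173) = 1 + 173/797 = 970/797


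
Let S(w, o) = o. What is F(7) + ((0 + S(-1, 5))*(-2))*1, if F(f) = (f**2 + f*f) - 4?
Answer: 84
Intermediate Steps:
F(f) = -4 + 2*f**2 (F(f) = (f**2 + f**2) - 4 = 2*f**2 - 4 = -4 + 2*f**2)
F(7) + ((0 + S(-1, 5))*(-2))*1 = (-4 + 2*7**2) + ((0 + 5)*(-2))*1 = (-4 + 2*49) + (5*(-2))*1 = (-4 + 98) - 10*1 = 94 - 10 = 84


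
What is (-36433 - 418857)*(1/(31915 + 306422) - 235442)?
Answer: 36267827713201370/338337 ≈ 1.0719e+11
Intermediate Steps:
(-36433 - 418857)*(1/(31915 + 306422) - 235442) = -455290*(1/338337 - 235442) = -455290*(-79658739953/338337) = 36267827713201370/338337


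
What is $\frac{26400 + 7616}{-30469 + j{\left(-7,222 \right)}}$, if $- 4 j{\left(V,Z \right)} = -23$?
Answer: $- \frac{136064}{121853} \approx -1.1166$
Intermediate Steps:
$j{\left(V,Z \right)} = \frac{23}{4}$ ($j{\left(V,Z \right)} = \left(- \frac{1}{4}\right) \left(-23\right) = \frac{23}{4}$)
$\frac{26400 + 7616}{-30469 + j{\left(-7,222 \right)}} = \frac{26400 + 7616}{-30469 + \frac{23}{4}} = \frac{34016}{- \frac{121853}{4}} = 34016 \left(- \frac{4}{121853}\right) = - \frac{136064}{121853}$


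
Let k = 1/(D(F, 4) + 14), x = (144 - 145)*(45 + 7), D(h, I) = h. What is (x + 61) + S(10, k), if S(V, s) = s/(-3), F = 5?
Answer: 512/57 ≈ 8.9825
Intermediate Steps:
x = -52 (x = -1*52 = -52)
k = 1/19 (k = 1/(5 + 14) = 1/19 ≈ 0.052632)
S(V, s) = -s/3 (S(V, s) = s*(-⅓) = -s/3)
(x + 61) + S(10, k) = (-52 + 61) - ⅓*1/19 = 9 - 1/57 = 512/57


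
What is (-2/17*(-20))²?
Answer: 1600/289 ≈ 5.5363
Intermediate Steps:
(-2/17*(-20))² = (40/17)² = 1600/289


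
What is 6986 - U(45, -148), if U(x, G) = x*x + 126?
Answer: 4835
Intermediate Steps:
U(x, G) = 126 + x² (U(x, G) = x² + 126 = 126 + x²)
6986 - U(45, -148) = 6986 - (126 + 45²) = 6986 - (126 + 2025) = 6986 - 1*2151 = 6986 - 2151 = 4835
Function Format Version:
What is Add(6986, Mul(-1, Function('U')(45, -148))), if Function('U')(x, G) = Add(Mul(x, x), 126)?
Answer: 4835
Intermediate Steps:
Function('U')(x, G) = Add(126, Pow(x, 2)) (Function('U')(x, G) = Add(Pow(x, 2), 126) = Add(126, Pow(x, 2)))
Add(6986, Mul(-1, Function('U')(45, -148))) = Add(6986, Mul(-1, Add(126, Pow(45, 2)))) = Add(6986, Mul(-1, Add(126, 2025))) = Add(6986, Mul(-1, 2151)) = Add(6986, -2151) = 4835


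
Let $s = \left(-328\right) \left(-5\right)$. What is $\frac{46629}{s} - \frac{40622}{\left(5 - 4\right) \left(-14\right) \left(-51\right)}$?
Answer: $- \frac{16663487}{585480} \approx -28.461$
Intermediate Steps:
$s = 1640$
$\frac{46629}{s} - \frac{40622}{\left(5 - 4\right) \left(-14\right) \left(-51\right)} = \frac{46629}{1640} - \frac{40622}{\left(5 - 4\right) \left(-14\right) \left(-51\right)} = 46629 \cdot \frac{1}{1640} - \frac{40622}{1 \left(-14\right) \left(-51\right)} = \frac{46629}{1640} - \frac{40622}{\left(-14\right) \left(-51\right)} = \frac{46629}{1640} - \frac{40622}{714} = \frac{46629}{1640} - \frac{20311}{357} = - \frac{16663487}{585480}$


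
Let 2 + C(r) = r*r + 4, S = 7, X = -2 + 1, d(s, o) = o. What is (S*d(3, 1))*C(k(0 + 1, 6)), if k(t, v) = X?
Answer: 21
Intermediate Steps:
X = -1
k(t, v) = -1
C(r) = 2 + r² (C(r) = -2 + (r*r + 4) = -2 + (r² + 4) = -2 + (4 + r²) = 2 + r²)
(S*d(3, 1))*C(k(0 + 1, 6)) = (7*1)*(2 + (-1)²) = 7*(2 + 1) = 7*3 = 21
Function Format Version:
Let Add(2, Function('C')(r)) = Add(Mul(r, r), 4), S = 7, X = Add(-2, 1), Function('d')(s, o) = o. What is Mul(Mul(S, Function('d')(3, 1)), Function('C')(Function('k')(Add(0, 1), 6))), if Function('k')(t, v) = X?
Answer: 21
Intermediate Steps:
X = -1
Function('k')(t, v) = -1
Function('C')(r) = Add(2, Pow(r, 2)) (Function('C')(r) = Add(-2, Add(Mul(r, r), 4)) = Add(-2, Add(Pow(r, 2), 4)) = Add(-2, Add(4, Pow(r, 2))) = Add(2, Pow(r, 2)))
Mul(Mul(S, Function('d')(3, 1)), Function('C')(Function('k')(Add(0, 1), 6))) = Mul(Mul(7, 1), Add(2, Pow(-1, 2))) = Mul(7, Add(2, 1)) = Mul(7, 3) = 21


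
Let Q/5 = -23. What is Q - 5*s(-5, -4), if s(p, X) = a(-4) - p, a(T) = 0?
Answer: -140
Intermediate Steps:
Q = -115 (Q = 5*(-23) = -115)
s(p, X) = -p (s(p, X) = 0 - p = -p)
Q - 5*s(-5, -4) = -115 - (-5)*(-5) = -115 - 5*5 = -115 - 25 = -140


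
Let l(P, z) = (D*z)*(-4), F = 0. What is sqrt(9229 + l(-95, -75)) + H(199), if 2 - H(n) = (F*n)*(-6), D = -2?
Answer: 2 + sqrt(8629) ≈ 94.892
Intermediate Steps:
l(P, z) = 8*z (l(P, z) = -2*z*(-4) = 8*z)
H(n) = 2 (H(n) = 2 - 0*n*(-6) = 2 - 0*(-6) = 2 - 1*0 = 2 + 0 = 2)
sqrt(9229 + l(-95, -75)) + H(199) = sqrt(9229 + 8*(-75)) + 2 = sqrt(9229 - 600) + 2 = sqrt(8629) + 2 = 2 + sqrt(8629)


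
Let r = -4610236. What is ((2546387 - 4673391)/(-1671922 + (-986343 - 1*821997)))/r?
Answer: -531751/4011207290458 ≈ -1.3257e-7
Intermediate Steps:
((2546387 - 4673391)/(-1671922 + (-986343 - 1*821997)))/r = ((2546387 - 4673391)/(-1671922 + (-986343 - 1*821997)))/(-4610236) = -2127004/(-1671922 + (-986343 - 821997))*(-1/4610236) = -2127004/(-1671922 - 1808340)*(-1/4610236) = -2127004/(-3480262)*(-1/4610236) = -2127004*(-1/3480262)*(-1/4610236) = (1063502/1740131)*(-1/4610236) = -531751/4011207290458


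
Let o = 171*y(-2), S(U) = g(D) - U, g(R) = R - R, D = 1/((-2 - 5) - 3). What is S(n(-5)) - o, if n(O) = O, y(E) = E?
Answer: 347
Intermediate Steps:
D = -⅒ (D = 1/(-7 - 3) = 1/(-10) = -⅒ ≈ -0.10000)
g(R) = 0
S(U) = -U (S(U) = 0 - U = -U)
o = -342 (o = 171*(-2) = -342)
S(n(-5)) - o = -1*(-5) - 1*(-342) = 5 + 342 = 347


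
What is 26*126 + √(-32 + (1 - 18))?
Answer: 3276 + 7*I ≈ 3276.0 + 7.0*I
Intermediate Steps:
26*126 + √(-32 + (1 - 18)) = 3276 + √(-32 - 17) = 3276 + √(-49) = 3276 + 7*I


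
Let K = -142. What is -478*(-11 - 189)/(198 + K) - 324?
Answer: 9682/7 ≈ 1383.1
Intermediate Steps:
-478*(-11 - 189)/(198 + K) - 324 = -478*(-11 - 189)/(198 - 142) - 324 = -(-95600)/56 - 324 = -478*(-25/7) - 324 = 11950/7 - 324 = 9682/7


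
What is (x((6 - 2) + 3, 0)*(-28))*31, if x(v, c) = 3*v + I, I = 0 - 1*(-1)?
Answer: -19096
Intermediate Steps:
I = 1 (I = 0 + 1 = 1)
x(v, c) = 1 + 3*v (x(v, c) = 3*v + 1 = 1 + 3*v)
(x((6 - 2) + 3, 0)*(-28))*31 = ((1 + 3*((6 - 2) + 3))*(-28))*31 = ((1 + 3*(4 + 3))*(-28))*31 = ((1 + 3*7)*(-28))*31 = ((1 + 21)*(-28))*31 = (22*(-28))*31 = -616*31 = -19096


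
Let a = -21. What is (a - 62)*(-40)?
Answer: 3320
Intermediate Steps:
(a - 62)*(-40) = (-21 - 62)*(-40) = -83*(-40) = 3320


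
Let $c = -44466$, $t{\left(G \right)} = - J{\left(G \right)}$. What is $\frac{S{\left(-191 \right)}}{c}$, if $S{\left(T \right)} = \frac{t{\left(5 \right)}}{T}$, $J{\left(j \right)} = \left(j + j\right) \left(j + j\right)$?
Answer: $- \frac{50}{4246503} \approx -1.1774 \cdot 10^{-5}$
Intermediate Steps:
$J{\left(j \right)} = 4 j^{2}$ ($J{\left(j \right)} = 2 j 2 j = 4 j^{2}$)
$t{\left(G \right)} = - 4 G^{2}$
$S{\left(T \right)} = - \frac{100}{T}$ ($S{\left(T \right)} = \frac{\left(-4\right) 5^{2}}{T} = \frac{\left(-4\right) 25}{T} = - \frac{100}{T}$)
$\frac{S{\left(-191 \right)}}{c} = \frac{\left(-100\right) \frac{1}{-191}}{-44466} = \left(-100\right) \left(- \frac{1}{191}\right) \left(- \frac{1}{44466}\right) = \frac{100}{191} \left(- \frac{1}{44466}\right) = - \frac{50}{4246503}$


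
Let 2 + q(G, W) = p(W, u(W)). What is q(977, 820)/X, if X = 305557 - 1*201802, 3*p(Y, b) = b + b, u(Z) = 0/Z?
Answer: -2/103755 ≈ -1.9276e-5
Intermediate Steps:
u(Z) = 0
p(Y, b) = 2*b/3 (p(Y, b) = (b + b)/3 = (2*b)/3 = 2*b/3)
q(G, W) = -2 (q(G, W) = -2 + (⅔)*0 = -2 + 0 = -2)
X = 103755 (X = 305557 - 201802 = 103755)
q(977, 820)/X = -2/103755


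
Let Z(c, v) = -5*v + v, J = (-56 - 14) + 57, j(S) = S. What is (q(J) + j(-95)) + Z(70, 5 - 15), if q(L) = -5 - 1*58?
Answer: -118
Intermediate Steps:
J = -13 (J = -70 + 57 = -13)
Z(c, v) = -4*v
q(L) = -63 (q(L) = -5 - 58 = -63)
(q(J) + j(-95)) + Z(70, 5 - 15) = (-63 - 95) - 4*(5 - 15) = -158 - 4*(-10) = -158 + 40 = -118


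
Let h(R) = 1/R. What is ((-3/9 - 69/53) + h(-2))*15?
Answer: -3395/106 ≈ -32.028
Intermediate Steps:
((-3/9 - 69/53) + h(-2))*15 = ((-3/9 - 69/53) + 1/(-2))*15 = ((-3*⅑ - 69*1/53) - ½)*15 = ((-⅓ - 69/53) - ½)*15 = (-260/159 - ½)*15 = -679/318*15 = -3395/106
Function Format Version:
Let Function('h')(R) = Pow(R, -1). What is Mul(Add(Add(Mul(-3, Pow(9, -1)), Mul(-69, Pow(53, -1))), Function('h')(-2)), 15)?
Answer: Rational(-3395, 106) ≈ -32.028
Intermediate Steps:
Mul(Add(Add(Mul(-3, Pow(9, -1)), Mul(-69, Pow(53, -1))), Function('h')(-2)), 15) = Mul(Add(Add(Mul(-3, Pow(9, -1)), Mul(-69, Pow(53, -1))), Pow(-2, -1)), 15) = Mul(Add(Add(Mul(-3, Rational(1, 9)), Mul(-69, Rational(1, 53))), Rational(-1, 2)), 15) = Mul(Add(Add(Rational(-1, 3), Rational(-69, 53)), Rational(-1, 2)), 15) = Mul(Add(Rational(-260, 159), Rational(-1, 2)), 15) = Mul(Rational(-679, 318), 15) = Rational(-3395, 106)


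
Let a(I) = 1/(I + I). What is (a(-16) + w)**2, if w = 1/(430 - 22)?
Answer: 2209/2663424 ≈ 0.00082938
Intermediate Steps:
a(I) = 1/(2*I)
w = 1/408 ≈ 0.0024510
(a(-16) + w)**2 = ((1/2)/(-16) + 1/408)**2 = ((1/2)*(-1/16) + 1/408)**2 = (-1/32 + 1/408)**2 = (-47/1632)**2 = 2209/2663424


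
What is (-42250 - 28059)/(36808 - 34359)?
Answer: -70309/2449 ≈ -28.709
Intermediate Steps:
(-42250 - 28059)/(36808 - 34359) = -70309/2449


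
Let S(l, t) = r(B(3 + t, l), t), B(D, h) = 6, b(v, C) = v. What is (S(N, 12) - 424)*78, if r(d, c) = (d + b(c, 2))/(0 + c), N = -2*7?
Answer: -32955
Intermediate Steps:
N = -14
r(d, c) = (c + d)/c (r(d, c) = (d + c)/(0 + c) = (c + d)/c)
S(l, t) = (6 + t)/t (S(l, t) = (t + 6)/t = (6 + t)/t)
(S(N, 12) - 424)*78 = ((6 + 12)/12 - 424)*78 = ((1/12)*18 - 424)*78 = (3/2 - 424)*78 = -845/2*78 = -32955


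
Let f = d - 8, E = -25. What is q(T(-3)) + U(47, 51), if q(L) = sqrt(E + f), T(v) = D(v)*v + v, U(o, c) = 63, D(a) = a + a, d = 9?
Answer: 63 + 2*I*sqrt(6) ≈ 63.0 + 4.899*I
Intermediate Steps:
D(a) = 2*a
f = 1 (f = 9 - 8 = 1)
T(v) = v + 2*v**2 (T(v) = (2*v)*v + v = 2*v**2 + v = v + 2*v**2)
q(L) = 2*I*sqrt(6) (q(L) = sqrt(-25 + 1) = sqrt(-24) = 2*I*sqrt(6))
q(T(-3)) + U(47, 51) = 2*I*sqrt(6) + 63 = 63 + 2*I*sqrt(6)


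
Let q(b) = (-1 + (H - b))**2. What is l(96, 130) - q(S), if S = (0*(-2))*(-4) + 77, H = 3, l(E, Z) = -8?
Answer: -5633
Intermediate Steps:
S = 77 (S = 0*(-4) + 77 = 0 + 77 = 77)
q(b) = (2 - b)**2 (q(b) = (-1 + (3 - b))**2 = (2 - b)**2)
l(96, 130) - q(S) = -8 - (-2 + 77)**2 = -8 - 1*75**2 = -8 - 1*5625 = -8 - 5625 = -5633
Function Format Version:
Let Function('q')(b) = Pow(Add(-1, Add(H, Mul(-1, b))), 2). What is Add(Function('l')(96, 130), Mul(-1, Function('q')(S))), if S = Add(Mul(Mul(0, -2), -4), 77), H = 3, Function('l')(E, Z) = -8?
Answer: -5633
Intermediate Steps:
S = 77 (S = Add(Mul(0, -4), 77) = Add(0, 77) = 77)
Function('q')(b) = Pow(Add(2, Mul(-1, b)), 2) (Function('q')(b) = Pow(Add(-1, Add(3, Mul(-1, b))), 2) = Pow(Add(2, Mul(-1, b)), 2))
Add(Function('l')(96, 130), Mul(-1, Function('q')(S))) = Add(-8, Mul(-1, Pow(Add(-2, 77), 2))) = Add(-8, Mul(-1, Pow(75, 2))) = Add(-8, Mul(-1, 5625)) = Add(-8, -5625) = -5633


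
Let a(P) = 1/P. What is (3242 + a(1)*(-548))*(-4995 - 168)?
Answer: -13909122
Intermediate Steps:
(3242 + a(1)*(-548))*(-4995 - 168) = (3242 - 548/1)*(-4995 - 168) = (3242 + 1*(-548))*(-5163) = (3242 - 548)*(-5163) = 2694*(-5163) = -13909122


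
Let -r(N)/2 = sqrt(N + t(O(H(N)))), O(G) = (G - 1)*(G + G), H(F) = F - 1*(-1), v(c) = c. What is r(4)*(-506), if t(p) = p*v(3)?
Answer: 2024*sqrt(31) ≈ 11269.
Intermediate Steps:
H(F) = 1 + F (H(F) = F + 1 = 1 + F)
O(G) = 2*G*(-1 + G) (O(G) = (-1 + G)*(2*G) = 2*G*(-1 + G))
t(p) = 3*p (t(p) = p*3 = 3*p)
r(N) = -2*sqrt(N + 6*N*(1 + N)) (r(N) = -2*sqrt(N + 3*(2*(1 + N)*(-1 + (1 + N)))) = -2*sqrt(N + 3*(2*(1 + N)*N)) = -2*sqrt(N + 3*(2*N*(1 + N))) = -2*sqrt(N + 6*N*(1 + N)))
r(4)*(-506) = -2*2*sqrt(7 + 6*4)*(-506) = -2*2*sqrt(7 + 24)*(-506) = -2*2*sqrt(31)*(-506) = -4*sqrt(31)*(-506) = 2024*sqrt(31)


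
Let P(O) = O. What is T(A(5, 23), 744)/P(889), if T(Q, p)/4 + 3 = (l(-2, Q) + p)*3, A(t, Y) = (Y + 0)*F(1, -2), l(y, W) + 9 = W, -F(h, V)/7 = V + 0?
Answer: 12672/889 ≈ 14.254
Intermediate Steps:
F(h, V) = -7*V (F(h, V) = -7*(V + 0) = -7*V)
l(y, W) = -9 + W
A(t, Y) = 14*Y (A(t, Y) = (Y + 0)*(-7*(-2)) = Y*14 = 14*Y)
T(Q, p) = -120 + 12*Q + 12*p (T(Q, p) = -12 + 4*(((-9 + Q) + p)*3) = -12 + 4*((-9 + Q + p)*3) = -12 + 4*(-27 + 3*Q + 3*p) = -12 + (-108 + 12*Q + 12*p) = -120 + 12*Q + 12*p)
T(A(5, 23), 744)/P(889) = (-120 + 12*(14*23) + 12*744)/889 = (-120 + 12*322 + 8928)*(1/889) = (-120 + 3864 + 8928)*(1/889) = 12672*(1/889) = 12672/889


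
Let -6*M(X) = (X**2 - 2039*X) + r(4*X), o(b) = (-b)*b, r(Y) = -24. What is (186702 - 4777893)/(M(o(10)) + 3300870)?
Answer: -1530397/1088408 ≈ -1.4061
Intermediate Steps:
o(b) = -b**2
M(X) = 4 - X**2/6 + 2039*X/6 (M(X) = -((X**2 - 2039*X) - 24)/6 = -(-24 + X**2 - 2039*X)/6 = 4 - X**2/6 + 2039*X/6)
(186702 - 4777893)/(M(o(10)) + 3300870) = (186702 - 4777893)/((4 - (-1*10**2)**2/6 + 2039*(-1*10**2)/6) + 3300870) = -4591191/((4 - (-1*100)**2/6 + 2039*(-1*100)/6) + 3300870) = -4591191/((4 - 1/6*(-100)**2 + (2039/6)*(-100)) + 3300870) = -4591191/((4 - 1/6*10000 - 101950/3) + 3300870) = -4591191/((4 - 5000/3 - 101950/3) + 3300870) = -4591191/(-35646 + 3300870) = -4591191/3265224 = -4591191*1/3265224 = -1530397/1088408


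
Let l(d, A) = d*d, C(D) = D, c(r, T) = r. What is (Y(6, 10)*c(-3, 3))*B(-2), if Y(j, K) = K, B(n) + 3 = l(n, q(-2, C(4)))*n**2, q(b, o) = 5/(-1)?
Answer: -390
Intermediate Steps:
q(b, o) = -5 (q(b, o) = 5*(-1) = -5)
l(d, A) = d**2
B(n) = -3 + n**4 (B(n) = -3 + n**2*n**2 = -3 + n**4)
(Y(6, 10)*c(-3, 3))*B(-2) = (10*(-3))*(-3 + (-2)**4) = -30*(-3 + 16) = -30*13 = -390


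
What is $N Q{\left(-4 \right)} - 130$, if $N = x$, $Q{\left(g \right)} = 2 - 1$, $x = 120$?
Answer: $-10$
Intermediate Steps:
$Q{\left(g \right)} = 1$ ($Q{\left(g \right)} = 2 - 1 = 1$)
$N = 120$
$N Q{\left(-4 \right)} - 130 = 120 \cdot 1 - 130 = 120 - 130 = -10$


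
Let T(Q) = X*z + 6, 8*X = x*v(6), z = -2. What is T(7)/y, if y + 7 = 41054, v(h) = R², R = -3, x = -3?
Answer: 51/164188 ≈ 0.00031062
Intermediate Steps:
v(h) = 9 (v(h) = (-3)² = 9)
y = 41047 (y = -7 + 41054 = 41047)
X = -27/8 (X = (-3*9)/8 = (⅛)*(-27) = -27/8 ≈ -3.3750)
T(Q) = 51/4 (T(Q) = -27/8*(-2) + 6 = 27/4 + 6 = 51/4)
T(7)/y = (51/4)/41047 = (51/4)*(1/41047) = 51/164188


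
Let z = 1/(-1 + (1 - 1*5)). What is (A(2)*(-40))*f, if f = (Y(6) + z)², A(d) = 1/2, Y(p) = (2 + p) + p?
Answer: -19044/5 ≈ -3808.8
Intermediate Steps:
Y(p) = 2 + 2*p
A(d) = ½
z = -⅕ (z = 1/(-1 + (1 - 5)) = 1/(-1 - 4) = 1/(-5) = -⅕ ≈ -0.20000)
f = 4761/25 (f = ((2 + 2*6) - ⅕)² = ((2 + 12) - ⅕)² = (14 - ⅕)² = (69/5)² = 4761/25 ≈ 190.44)
(A(2)*(-40))*f = ((½)*(-40))*(4761/25) = -20*4761/25 = -19044/5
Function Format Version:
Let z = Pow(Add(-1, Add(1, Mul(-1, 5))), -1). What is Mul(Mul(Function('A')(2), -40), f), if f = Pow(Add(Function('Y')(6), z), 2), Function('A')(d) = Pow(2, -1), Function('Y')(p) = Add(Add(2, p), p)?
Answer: Rational(-19044, 5) ≈ -3808.8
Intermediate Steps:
Function('Y')(p) = Add(2, Mul(2, p))
Function('A')(d) = Rational(1, 2)
z = Rational(-1, 5) (z = Pow(Add(-1, Add(1, -5)), -1) = Pow(Add(-1, -4), -1) = Pow(-5, -1) = Rational(-1, 5) ≈ -0.20000)
f = Rational(4761, 25) (f = Pow(Add(Add(2, Mul(2, 6)), Rational(-1, 5)), 2) = Pow(Add(Add(2, 12), Rational(-1, 5)), 2) = Pow(Add(14, Rational(-1, 5)), 2) = Pow(Rational(69, 5), 2) = Rational(4761, 25) ≈ 190.44)
Mul(Mul(Function('A')(2), -40), f) = Mul(Mul(Rational(1, 2), -40), Rational(4761, 25)) = Mul(-20, Rational(4761, 25)) = Rational(-19044, 5)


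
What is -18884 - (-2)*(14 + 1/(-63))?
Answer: -1187930/63 ≈ -18856.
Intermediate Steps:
-18884 - (-2)*(14 + 1/(-63)) = -18884 - (-2)*(14 - 1/63) = -18884 - (-2)*881/63 = -18884 - 1*(-1762/63) = -18884 + 1762/63 = -1187930/63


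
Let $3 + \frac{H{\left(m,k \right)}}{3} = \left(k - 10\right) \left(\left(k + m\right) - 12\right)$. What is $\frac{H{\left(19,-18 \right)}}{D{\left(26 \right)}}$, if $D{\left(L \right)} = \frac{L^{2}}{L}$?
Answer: $\frac{915}{26} \approx 35.192$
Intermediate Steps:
$H{\left(m,k \right)} = -9 + 3 \left(-10 + k\right) \left(-12 + k + m\right)$ ($H{\left(m,k \right)} = -9 + 3 \left(k - 10\right) \left(\left(k + m\right) - 12\right) = -9 + 3 \left(-10 + k\right) \left(-12 + k + m\right)$)
$D{\left(L \right)} = L$
$\frac{H{\left(19,-18 \right)}}{D{\left(26 \right)}} = \frac{351 - -1188 - 570 + 3 \left(-18\right)^{2} + 3 \left(-18\right) 19}{26} = \left(351 + 1188 - 570 + 3 \cdot 324 - 1026\right) \frac{1}{26} = \left(351 + 1188 - 570 + 972 - 1026\right) \frac{1}{26} = 915 \cdot \frac{1}{26} = \frac{915}{26}$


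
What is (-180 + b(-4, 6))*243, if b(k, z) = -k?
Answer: -42768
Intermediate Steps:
(-180 + b(-4, 6))*243 = (-180 - 1*(-4))*243 = (-180 + 4)*243 = -176*243 = -42768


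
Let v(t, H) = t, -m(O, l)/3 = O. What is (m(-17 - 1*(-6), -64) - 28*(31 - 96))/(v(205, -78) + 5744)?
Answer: 1853/5949 ≈ 0.31148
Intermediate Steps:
m(O, l) = -3*O
(m(-17 - 1*(-6), -64) - 28*(31 - 96))/(v(205, -78) + 5744) = (-3*(-17 - 1*(-6)) - 28*(31 - 96))/(205 + 5744) = (-3*(-17 + 6) - 28*(-65))/5949 = (-3*(-11) + 1820)*(1/5949) = (33 + 1820)*(1/5949) = 1853*(1/5949) = 1853/5949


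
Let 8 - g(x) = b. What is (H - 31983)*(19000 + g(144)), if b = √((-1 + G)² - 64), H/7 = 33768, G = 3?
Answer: 3885102144 - 408786*I*√15 ≈ 3.8851e+9 - 1.5832e+6*I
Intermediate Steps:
H = 236376 (H = 7*33768 = 236376)
b = 2*I*√15 (b = √((-1 + 3)² - 64) = √(2² - 64) = √(4 - 64) = √(-60) = 2*I*√15 ≈ 7.746*I)
g(x) = 8 - 2*I*√15
(H - 31983)*(19000 + g(144)) = (236376 - 31983)*(19000 + (8 - 2*I*√15)) = 204393*(19008 - 2*I*√15) = 3885102144 - 408786*I*√15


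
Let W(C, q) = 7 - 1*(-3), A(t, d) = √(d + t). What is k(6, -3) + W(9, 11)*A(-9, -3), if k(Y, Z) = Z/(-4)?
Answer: ¾ + 20*I*√3 ≈ 0.75 + 34.641*I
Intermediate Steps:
k(Y, Z) = -Z/4 (k(Y, Z) = Z*(-¼) = -Z/4)
W(C, q) = 10 (W(C, q) = 7 + 3 = 10)
k(6, -3) + W(9, 11)*A(-9, -3) = -¼*(-3) + 10*√(-3 - 9) = ¾ + 10*√(-12) = ¾ + 10*(2*I*√3) = ¾ + 20*I*√3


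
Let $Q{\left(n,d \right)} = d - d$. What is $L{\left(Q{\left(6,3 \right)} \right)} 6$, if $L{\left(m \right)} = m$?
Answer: $0$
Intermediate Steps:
$Q{\left(n,d \right)} = 0$
$L{\left(Q{\left(6,3 \right)} \right)} 6 = 0 \cdot 6 = 0$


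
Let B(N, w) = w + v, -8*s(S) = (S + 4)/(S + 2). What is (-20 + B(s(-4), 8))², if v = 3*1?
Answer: 81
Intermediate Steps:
v = 3
s(S) = -(4 + S)/(8*(2 + S)) (s(S) = -(S + 4)/(8*(S + 2)) = -(4 + S)/(8*(2 + S)))
B(N, w) = 3 + w (B(N, w) = w + 3 = 3 + w)
(-20 + B(s(-4), 8))² = (-20 + (3 + 8))² = (-20 + 11)² = (-9)² = 81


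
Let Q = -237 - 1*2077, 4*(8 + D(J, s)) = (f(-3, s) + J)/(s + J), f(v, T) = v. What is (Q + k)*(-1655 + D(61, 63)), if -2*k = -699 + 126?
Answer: 1672261725/496 ≈ 3.3715e+6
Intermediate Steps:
k = 573/2 (k = -(-699 + 126)/2 = -½*(-573) = 573/2 ≈ 286.50)
D(J, s) = -8 + (-3 + J)/(4*(J + s)) (D(J, s) = -8 + ((-3 + J)/(s + J))/4 = -8 + ((-3 + J)/(J + s))/4 = -8 + (-3 + J)/(4*(J + s)))
Q = -2314 (Q = -237 - 2077 = -2314)
(Q + k)*(-1655 + D(61, 63)) = (-2314 + 573/2)*(-1655 + (-3 - 32*63 - 31*61)/(4*(61 + 63))) = -4055*(-1655 + (¼)*(-3 - 2016 - 1891)/124)/2 = -4055*(-1655 + (¼)*(1/124)*(-3910))/2 = -4055*(-1655 - 1955/248)/2 = -4055/2*(-412395/248) = 1672261725/496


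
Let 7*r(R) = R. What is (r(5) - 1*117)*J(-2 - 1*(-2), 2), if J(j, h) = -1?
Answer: 814/7 ≈ 116.29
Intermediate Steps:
r(R) = R/7
(r(5) - 1*117)*J(-2 - 1*(-2), 2) = ((⅐)*5 - 1*117)*(-1) = (5/7 - 117)*(-1) = -814/7*(-1) = 814/7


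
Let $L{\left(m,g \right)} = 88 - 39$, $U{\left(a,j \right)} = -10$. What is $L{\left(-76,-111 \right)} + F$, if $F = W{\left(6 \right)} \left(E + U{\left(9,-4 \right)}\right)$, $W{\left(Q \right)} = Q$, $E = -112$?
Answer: $-683$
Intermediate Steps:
$L{\left(m,g \right)} = 49$ ($L{\left(m,g \right)} = 88 - 39 = 49$)
$F = -732$ ($F = 6 \left(-112 - 10\right) = 6 \left(-122\right) = -732$)
$L{\left(-76,-111 \right)} + F = 49 - 732 = -683$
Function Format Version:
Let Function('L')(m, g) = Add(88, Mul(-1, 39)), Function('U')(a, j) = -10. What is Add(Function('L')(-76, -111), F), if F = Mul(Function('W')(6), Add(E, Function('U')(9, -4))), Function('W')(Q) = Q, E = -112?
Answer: -683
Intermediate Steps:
Function('L')(m, g) = 49 (Function('L')(m, g) = Add(88, -39) = 49)
F = -732 (F = Mul(6, Add(-112, -10)) = Mul(6, -122) = -732)
Add(Function('L')(-76, -111), F) = Add(49, -732) = -683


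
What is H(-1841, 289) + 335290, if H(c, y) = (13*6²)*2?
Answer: 336226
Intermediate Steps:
H(c, y) = 936 (H(c, y) = (13*36)*2 = 468*2 = 936)
H(-1841, 289) + 335290 = 936 + 335290 = 336226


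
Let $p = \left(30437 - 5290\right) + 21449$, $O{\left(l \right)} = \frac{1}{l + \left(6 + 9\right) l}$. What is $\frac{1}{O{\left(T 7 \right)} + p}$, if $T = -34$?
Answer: $\frac{3808}{177437567} \approx 2.1461 \cdot 10^{-5}$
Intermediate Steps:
$O{\left(l \right)} = \frac{1}{16 l}$ ($O{\left(l \right)} = \frac{1}{l + 15 l} = \frac{1}{16 l}$)
$p = 46596$ ($p = 25147 + 21449 = 46596$)
$\frac{1}{O{\left(T 7 \right)} + p} = \frac{1}{\frac{1}{16 \left(\left(-34\right) 7\right)} + 46596} = \frac{1}{\frac{1}{16 \left(-238\right)} + 46596} = \frac{1}{\frac{1}{16} \left(- \frac{1}{238}\right) + 46596} = \frac{1}{- \frac{1}{3808} + 46596} = \frac{1}{\frac{177437567}{3808}} = \frac{3808}{177437567}$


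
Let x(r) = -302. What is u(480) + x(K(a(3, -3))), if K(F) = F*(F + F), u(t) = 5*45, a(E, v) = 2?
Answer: -77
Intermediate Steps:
u(t) = 225
K(F) = 2*F² (K(F) = F*(2*F) = 2*F²)
u(480) + x(K(a(3, -3))) = 225 - 302 = -77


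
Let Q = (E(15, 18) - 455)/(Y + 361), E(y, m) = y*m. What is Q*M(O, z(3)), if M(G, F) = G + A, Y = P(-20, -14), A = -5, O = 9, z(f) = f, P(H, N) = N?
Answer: -740/347 ≈ -2.1326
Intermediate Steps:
Y = -14
E(y, m) = m*y
M(G, F) = -5 + G (M(G, F) = G - 5 = -5 + G)
Q = -185/347 (Q = (18*15 - 455)/(-14 + 361) = (270 - 455)/347 = -185*1/347 = -185/347 ≈ -0.53314)
Q*M(O, z(3)) = -185*(-5 + 9)/347 = -185/347*4 = -740/347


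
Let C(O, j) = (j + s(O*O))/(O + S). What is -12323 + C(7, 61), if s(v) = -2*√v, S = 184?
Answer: -2353646/191 ≈ -12323.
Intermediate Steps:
C(O, j) = (j - 2*√(O²))/(184 + O) (C(O, j) = (j - 2*√(O²))/(O + 184) = (j - 2*√(O²))/(184 + O))
-12323 + C(7, 61) = -12323 + (61 - 2*√(7²))/(184 + 7) = -12323 + (61 - 2*√49)/191 = -12323 + (61 - 2*7)/191 = -12323 + (61 - 14)/191 = -12323 + (1/191)*47 = -12323 + 47/191 = -2353646/191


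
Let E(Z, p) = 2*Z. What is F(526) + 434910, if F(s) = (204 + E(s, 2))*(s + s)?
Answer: 1756222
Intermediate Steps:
F(s) = 2*s*(204 + 2*s) (F(s) = (204 + 2*s)*(s + s) = (204 + 2*s)*(2*s) = 2*s*(204 + 2*s))
F(526) + 434910 = 4*526*(102 + 526) + 434910 = 4*526*628 + 434910 = 1321312 + 434910 = 1756222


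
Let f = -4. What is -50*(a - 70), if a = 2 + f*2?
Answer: 3800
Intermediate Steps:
a = -6 (a = 2 - 4*2 = 2 - 8 = -6)
-50*(a - 70) = -50*(-6 - 70) = -50*(-76) = 3800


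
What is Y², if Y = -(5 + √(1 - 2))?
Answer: (5 + I)² ≈ 24.0 + 10.0*I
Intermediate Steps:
Y = -5 - I (Y = -(5 + √(-1)) = -(5 + I) = -5 - I ≈ -5.0 - 1.0*I)
Y² = (-5 - I)²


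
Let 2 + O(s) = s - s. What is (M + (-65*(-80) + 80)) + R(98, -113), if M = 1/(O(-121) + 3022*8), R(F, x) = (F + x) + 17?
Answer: 127687069/24174 ≈ 5282.0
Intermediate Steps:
R(F, x) = 17 + F + x
O(s) = -2 (O(s) = -2 + (s - s) = -2 + 0 = -2)
M = 1/24174 (M = 1/(-2 + 3022*8) = 1/(-2 + 24176) = 1/24174 ≈ 4.1367e-5)
(M + (-65*(-80) + 80)) + R(98, -113) = (1/24174 + (-65*(-80) + 80)) + (17 + 98 - 113) = (1/24174 + (5200 + 80)) + 2 = (1/24174 + 5280) + 2 = 127638721/24174 + 2 = 127687069/24174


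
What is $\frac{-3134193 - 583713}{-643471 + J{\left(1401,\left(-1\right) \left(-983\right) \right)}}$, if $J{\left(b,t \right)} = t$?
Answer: $\frac{1858953}{321244} \approx 5.7867$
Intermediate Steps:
$\frac{-3134193 - 583713}{-643471 + J{\left(1401,\left(-1\right) \left(-983\right) \right)}} = \frac{-3134193 - 583713}{-643471 - -983} = - \frac{3717906}{-643471 + 983} = - \frac{3717906}{-642488} = \left(-3717906\right) \left(- \frac{1}{642488}\right) = \frac{1858953}{321244}$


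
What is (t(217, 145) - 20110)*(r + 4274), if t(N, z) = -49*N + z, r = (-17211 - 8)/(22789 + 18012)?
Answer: -5335258670490/40801 ≈ -1.3076e+8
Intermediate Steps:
r = -17219/40801 ≈ -0.42202
t(N, z) = z - 49*N
(t(217, 145) - 20110)*(r + 4274) = ((145 - 49*217) - 20110)*(-17219/40801 + 4274) = ((145 - 10633) - 20110)*(174366255/40801) = (-10488 - 20110)*(174366255/40801) = -30598*174366255/40801 = -5335258670490/40801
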